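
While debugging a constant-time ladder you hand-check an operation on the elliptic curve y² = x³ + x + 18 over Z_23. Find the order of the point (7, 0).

2

2P: (7, 0) + (7, 0): same x and y₁ ≡ -y₂, so the sum is ∞.
2P = ∞, so the order is 2.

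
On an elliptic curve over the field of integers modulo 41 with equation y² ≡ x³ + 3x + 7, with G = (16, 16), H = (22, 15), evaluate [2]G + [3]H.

(7, 17)

First 2G:
Repeated addition: build up to 2G.
2G: tangent at (16, 16): λ = (3·16² + 3)/(2·16) ≡ 33/32. 32⁻¹ ≡ 9 (mod 41) since 32·9 = 288 ≡ 1, so λ ≡ 33·9 ≡ 10.
  x = λ² - 16 - 16 = 100 - 32 ≡ 27; y = λ·(16 - 27) - 16 ≡ 38. → (27, 38)
2G = (27, 38).
Next 3H:
Repeated addition: build up to 3H.
2H: tangent at (22, 15): λ = (3·22² + 3)/(2·15) ≡ 20/30. 30⁻¹ ≡ 26 (mod 41) since 30·26 = 780 ≡ 1, so λ ≡ 20·26 ≡ 28.
  x = λ² - 22 - 22 = 784 - 44 ≡ 2; y = λ·(22 - 2) - 15 ≡ 12. → (2, 12)
3H: (2, 12) + (22, 15). λ = (15 - 12)/(22 - 2) ≡ 3/20 mod 41. 20⁻¹ ≡ 39 (mod 41), so λ ≡ 35.
  x = λ² - 2 - 22 = 1225 - 24 ≡ 12; y = λ·(2 - 12) - 12 ≡ 7. → (12, 7)
3H = (12, 7).
Finally 2G + 3H:
(27, 38) + (12, 7). λ = (7 - 38)/(12 - 27) ≡ 10/26 mod 41. 26⁻¹ ≡ 30 (mod 41), so λ ≡ 13.
  x = λ² - 27 - 12 = 169 - 39 ≡ 7; y = λ·(27 - 7) - 38 ≡ 17. → (7, 17)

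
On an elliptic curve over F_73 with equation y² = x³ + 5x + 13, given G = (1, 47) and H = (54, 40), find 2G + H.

(42, 17)

First 2G:
Repeated addition: build up to 2G.
2G: tangent at (1, 47): λ = (3·1² + 5)/(2·47) ≡ 8/21. 21⁻¹ ≡ 7 (mod 73), so λ ≡ 8·7 ≡ 56.
  x = λ² - 1 - 1 = 3136 - 2 ≡ 68; y = λ·(1 - 68) - 47 ≡ 70. → (68, 70)
2G = (68, 70).
Finally 2G + H:
(68, 70) + (54, 40). λ = (40 - 70)/(54 - 68) ≡ 43/59 mod 73. 59⁻¹ ≡ 26 (mod 73), so λ ≡ 23.
  x = λ² - 68 - 54 = 529 - 122 ≡ 42; y = λ·(68 - 42) - 70 ≡ 17. → (42, 17)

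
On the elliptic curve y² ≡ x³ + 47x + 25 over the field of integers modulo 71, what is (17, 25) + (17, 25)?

(14, 27)

tangent at (17, 25): λ = (3·17² + 47)/(2·25) ≡ 62/50. 50⁻¹ ≡ 27 (mod 71), so λ ≡ 62·27 ≡ 41.
  x = λ² - 17 - 17 = 1681 - 34 ≡ 14; y = λ·(17 - 14) - 25 ≡ 27. → (14, 27)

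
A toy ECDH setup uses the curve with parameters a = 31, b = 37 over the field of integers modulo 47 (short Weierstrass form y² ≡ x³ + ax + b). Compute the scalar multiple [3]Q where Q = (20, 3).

(27, 26)

Repeated addition: build up to 3Q.
2Q: tangent at (20, 3): λ = (3·20² + 31)/(2·3) ≡ 9/6. 6⁻¹ ≡ 8 (mod 47) since 6·8 = 48 ≡ 1, so λ ≡ 9·8 ≡ 25.
  x = λ² - 20 - 20 = 625 - 40 ≡ 21; y = λ·(20 - 21) - 3 ≡ 19. → (21, 19)
3Q: (21, 19) + (20, 3). λ = (3 - 19)/(20 - 21) ≡ 31/46 mod 47. 46⁻¹ ≡ 46 (mod 47), so λ ≡ 16.
  x = λ² - 21 - 20 = 256 - 41 ≡ 27; y = λ·(21 - 27) - 19 ≡ 26. → (27, 26)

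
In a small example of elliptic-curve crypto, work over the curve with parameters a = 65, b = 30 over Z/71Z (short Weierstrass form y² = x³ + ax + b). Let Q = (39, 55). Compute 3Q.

(5, 57)

Repeated addition: build up to 3Q.
2Q: tangent at (39, 55): λ = (3·39² + 65)/(2·55) ≡ 13/39. 39⁻¹ ≡ 51 (mod 71), so λ ≡ 13·51 ≡ 24.
  x = λ² - 39 - 39 = 576 - 78 ≡ 1; y = λ·(39 - 1) - 55 ≡ 5. → (1, 5)
3Q: (1, 5) + (39, 55). λ = (55 - 5)/(39 - 1) ≡ 50/38 mod 71. 38⁻¹ ≡ 43 (mod 71) since 38·43 = 1634 ≡ 1, so λ ≡ 20.
  x = λ² - 1 - 39 = 400 - 40 ≡ 5; y = λ·(1 - 5) - 5 ≡ 57. → (5, 57)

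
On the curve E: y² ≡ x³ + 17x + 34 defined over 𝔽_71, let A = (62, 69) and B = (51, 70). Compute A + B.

(62, 69) + (51, 70). λ = (70 - 69)/(51 - 62) ≡ 1/60 mod 71. 60⁻¹ ≡ 58 (mod 71), so λ ≡ 58.
  x = λ² - 62 - 51 = 3364 - 113 ≡ 56; y = λ·(62 - 56) - 69 ≡ 66. → (56, 66)

(56, 66)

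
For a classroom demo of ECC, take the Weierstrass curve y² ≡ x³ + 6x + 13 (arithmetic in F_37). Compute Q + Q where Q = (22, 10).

(19, 20)

tangent at (22, 10): λ = (3·22² + 6)/(2·10) ≡ 15/20. 20⁻¹ ≡ 13 (mod 37) since 20·13 = 260 ≡ 1, so λ ≡ 15·13 ≡ 10.
  x = λ² - 22 - 22 = 100 - 44 ≡ 19; y = λ·(22 - 19) - 10 ≡ 20. → (19, 20)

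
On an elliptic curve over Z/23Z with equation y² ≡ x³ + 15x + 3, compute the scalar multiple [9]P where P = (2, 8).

Double-and-add on 9 = (1001)₂. Start with P = (2, 8) for the leading 1-bit.
double: tangent at (2, 8): λ = (3·2² + 15)/(2·8) ≡ 4/16. 16⁻¹ ≡ 13 (mod 23), so λ ≡ 4·13 ≡ 6.
  x = λ² - 2 - 2 = 36 - 4 ≡ 9; y = λ·(2 - 9) - 8 ≡ 19. → (9, 19)
double: tangent at (9, 19): λ = (3·9² + 15)/(2·19) ≡ 5/15. 15⁻¹ ≡ 20 (mod 23), so λ ≡ 5·20 ≡ 8.
  x = λ² - 9 - 9 = 64 - 18 ≡ 0; y = λ·(9 - 0) - 19 ≡ 7. → (0, 7)
double: tangent at (0, 7): λ = (3·0² + 15)/(2·7) ≡ 15/14. 14⁻¹ ≡ 5 (mod 23), so λ ≡ 15·5 ≡ 6.
  x = λ² - 0 - 0 = 36 - 0 ≡ 13; y = λ·(0 - 13) - 7 ≡ 7. → (13, 7)
add P: (13, 7) + (2, 8). λ = (8 - 7)/(2 - 13) ≡ 1/12 mod 23. 12⁻¹ ≡ 2 (mod 23), so λ ≡ 2.
  x = λ² - 13 - 2 = 4 - 15 ≡ 12; y = λ·(13 - 12) - 7 ≡ 18. → (12, 18)

(12, 18)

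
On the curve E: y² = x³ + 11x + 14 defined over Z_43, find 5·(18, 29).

(36, 29)

Write Q = (18, 29).
Repeated addition: build up to 5Q.
2Q: tangent at (18, 29): λ = (3·18² + 11)/(2·29) ≡ 37/15. 15⁻¹ ≡ 23 (mod 43) since 15·23 = 345 ≡ 1, so λ ≡ 37·23 ≡ 34.
  x = λ² - 18 - 18 = 1156 - 36 ≡ 2; y = λ·(18 - 2) - 29 ≡ 42. → (2, 42)
3Q: (2, 42) + (18, 29). λ = (29 - 42)/(18 - 2) ≡ 30/16 mod 43. 16⁻¹ ≡ 35 (mod 43), so λ ≡ 18.
  x = λ² - 2 - 18 = 324 - 20 ≡ 3; y = λ·(2 - 3) - 42 ≡ 26. → (3, 26)
4Q: (3, 26) + (18, 29). λ = (29 - 26)/(18 - 3) ≡ 3/15 mod 43. 15⁻¹ ≡ 23 (mod 43), so λ ≡ 26.
  x = λ² - 3 - 18 = 676 - 21 ≡ 10; y = λ·(3 - 10) - 26 ≡ 7. → (10, 7)
5Q: (10, 7) + (18, 29). λ = (29 - 7)/(18 - 10) ≡ 22/8 mod 43. 8⁻¹ ≡ 27 (mod 43), so λ ≡ 35.
  x = λ² - 10 - 18 = 1225 - 28 ≡ 36; y = λ·(10 - 36) - 7 ≡ 29. → (36, 29)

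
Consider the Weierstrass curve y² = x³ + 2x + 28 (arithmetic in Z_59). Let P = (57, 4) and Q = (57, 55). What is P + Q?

O

The two points share x = 57 and their y-coordinates satisfy 4 + 55 ≡ 0 (mod 59), so they are inverses. Their sum is O.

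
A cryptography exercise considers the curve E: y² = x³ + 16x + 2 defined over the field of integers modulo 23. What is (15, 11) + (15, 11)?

(17, 14)

tangent at (15, 11): λ = (3·15² + 16)/(2·11) ≡ 1/22. 22⁻¹ ≡ 22 (mod 23) since 22·22 = 484 ≡ 1, so λ ≡ 1·22 ≡ 22.
  x = λ² - 15 - 15 = 484 - 30 ≡ 17; y = λ·(15 - 17) - 11 ≡ 14. → (17, 14)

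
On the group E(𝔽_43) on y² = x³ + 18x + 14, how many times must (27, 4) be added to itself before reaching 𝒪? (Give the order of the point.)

2P: tangent at (27, 4): λ = (3·27² + 18)/(2·4) ≡ 12/8. 8⁻¹ ≡ 27 (mod 43), so λ ≡ 12·27 ≡ 23.
  x = λ² - 27 - 27 = 529 - 54 ≡ 2; y = λ·(27 - 2) - 4 ≡ 12. → (2, 12)
3P: (2, 12) + (27, 4). λ = (4 - 12)/(27 - 2) ≡ 35/25 mod 43. 25⁻¹ ≡ 31 (mod 43) since 25·31 = 775 ≡ 1, so λ ≡ 10.
  x = λ² - 2 - 27 = 100 - 29 ≡ 28; y = λ·(2 - 28) - 12 ≡ 29. → (28, 29)
4P: (28, 29) + (27, 4). λ = (4 - 29)/(27 - 28) ≡ 18/42 mod 43. 42⁻¹ ≡ 42 (mod 43), so λ ≡ 25.
  x = λ² - 28 - 27 = 625 - 55 ≡ 11; y = λ·(28 - 11) - 29 ≡ 9. → (11, 9)
5P: (11, 9) + (27, 4). λ = (4 - 9)/(27 - 11) ≡ 38/16 mod 43. 16⁻¹ ≡ 35 (mod 43), so λ ≡ 40.
  x = λ² - 11 - 27 = 1600 - 38 ≡ 14; y = λ·(11 - 14) - 9 ≡ 0. → (14, 0)
6P: (14, 0) + (27, 4). λ = (4 - 0)/(27 - 14) ≡ 4/13 mod 43. 13⁻¹ ≡ 10 (mod 43) since 13·10 = 130 ≡ 1, so λ ≡ 40.
  x = λ² - 14 - 27 = 1600 - 41 ≡ 11; y = λ·(14 - 11) - 0 ≡ 34. → (11, 34)
7P: (11, 34) + (27, 4). λ = (4 - 34)/(27 - 11) ≡ 13/16 mod 43. 16⁻¹ ≡ 35 (mod 43), so λ ≡ 25.
  x = λ² - 11 - 27 = 625 - 38 ≡ 28; y = λ·(11 - 28) - 34 ≡ 14. → (28, 14)
8P: (28, 14) + (27, 4). λ = (4 - 14)/(27 - 28) ≡ 33/42 mod 43. 42⁻¹ ≡ 42 (mod 43), so λ ≡ 10.
  x = λ² - 28 - 27 = 100 - 55 ≡ 2; y = λ·(28 - 2) - 14 ≡ 31. → (2, 31)
9P: (2, 31) + (27, 4). λ = (4 - 31)/(27 - 2) ≡ 16/25 mod 43. 25⁻¹ ≡ 31 (mod 43), so λ ≡ 23.
  x = λ² - 2 - 27 = 529 - 29 ≡ 27; y = λ·(2 - 27) - 31 ≡ 39. → (27, 39)
10P: (27, 39) + (27, 4): same x and y₁ ≡ -y₂, so the sum is 𝒪.
10P = 𝒪, so the order is 10.

10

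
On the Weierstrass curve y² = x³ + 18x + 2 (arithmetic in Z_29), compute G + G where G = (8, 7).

tangent at (8, 7): λ = (3·8² + 18)/(2·7) ≡ 7/14. 14⁻¹ ≡ 27 (mod 29), so λ ≡ 7·27 ≡ 15.
  x = λ² - 8 - 8 = 225 - 16 ≡ 6; y = λ·(8 - 6) - 7 ≡ 23. → (6, 23)

(6, 23)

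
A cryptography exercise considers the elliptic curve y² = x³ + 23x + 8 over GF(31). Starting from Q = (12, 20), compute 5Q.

Double-and-add on 5 = (101)₂. Start with Q = (12, 20) for the leading 1-bit.
double: tangent at (12, 20): λ = (3·12² + 23)/(2·20) ≡ 21/9. 9⁻¹ ≡ 7 (mod 31), so λ ≡ 21·7 ≡ 23.
  x = λ² - 12 - 12 = 529 - 24 ≡ 9; y = λ·(12 - 9) - 20 ≡ 18. → (9, 18)
double: tangent at (9, 18): λ = (3·9² + 23)/(2·18) ≡ 18/5. 5⁻¹ ≡ 25 (mod 31) since 5·25 = 125 ≡ 1, so λ ≡ 18·25 ≡ 16.
  x = λ² - 9 - 9 = 256 - 18 ≡ 21; y = λ·(9 - 21) - 18 ≡ 7. → (21, 7)
add Q: (21, 7) + (12, 20). λ = (20 - 7)/(12 - 21) ≡ 13/22 mod 31. 22⁻¹ ≡ 24 (mod 31), so λ ≡ 2.
  x = λ² - 21 - 12 = 4 - 33 ≡ 2; y = λ·(21 - 2) - 7 ≡ 0. → (2, 0)

(2, 0)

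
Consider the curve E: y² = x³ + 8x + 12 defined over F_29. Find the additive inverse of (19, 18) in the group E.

(19, 11)

-(19, 18) = (19, -18 mod 29) = (19, 11).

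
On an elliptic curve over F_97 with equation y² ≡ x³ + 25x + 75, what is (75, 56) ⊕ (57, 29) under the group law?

(40, 45)

(75, 56) + (57, 29). λ = (29 - 56)/(57 - 75) ≡ 70/79 mod 97. 79⁻¹ ≡ 70 (mod 97), so λ ≡ 50.
  x = λ² - 75 - 57 = 2500 - 132 ≡ 40; y = λ·(75 - 40) - 56 ≡ 45. → (40, 45)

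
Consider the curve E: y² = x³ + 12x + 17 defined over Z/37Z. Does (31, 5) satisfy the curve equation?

y² = 5² ≡ 25; x³ + 12x + 17 = 30180 ≡ 25 (mod 37). 25 = 25.

yes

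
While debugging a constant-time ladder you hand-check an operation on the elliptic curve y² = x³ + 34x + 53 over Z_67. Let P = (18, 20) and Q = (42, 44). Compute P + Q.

(18, 20) + (42, 44). λ = (44 - 20)/(42 - 18) ≡ 24/24 mod 67. 24⁻¹ ≡ 14 (mod 67), so λ ≡ 1.
  x = λ² - 18 - 42 = 1 - 60 ≡ 8; y = λ·(18 - 8) - 20 ≡ 57. → (8, 57)

(8, 57)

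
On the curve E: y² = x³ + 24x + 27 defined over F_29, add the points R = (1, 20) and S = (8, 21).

(7, 4)

(1, 20) + (8, 21). λ = (21 - 20)/(8 - 1) ≡ 1/7 mod 29. 7⁻¹ ≡ 25 (mod 29) since 7·25 = 175 ≡ 1, so λ ≡ 25.
  x = λ² - 1 - 8 = 625 - 9 ≡ 7; y = λ·(1 - 7) - 20 ≡ 4. → (7, 4)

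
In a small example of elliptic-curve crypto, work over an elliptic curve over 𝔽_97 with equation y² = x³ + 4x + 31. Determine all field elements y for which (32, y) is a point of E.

x³ + 4x + 31 = 32927 ≡ 44 (mod 97).
Square roots of 44 mod 97: 23 and 74 (since 23² = 529 ≡ 44).

23, 74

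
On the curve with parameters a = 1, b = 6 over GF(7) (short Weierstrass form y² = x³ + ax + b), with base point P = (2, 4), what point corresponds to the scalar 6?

(1, 1)

Repeated addition: build up to 6P.
2P: tangent at (2, 4): λ = (3·2² + 1)/(2·4) ≡ 6/1. 1⁻¹ ≡ 1 (mod 7), so λ ≡ 6·1 ≡ 6.
  x = λ² - 2 - 2 = 36 - 4 ≡ 4; y = λ·(2 - 4) - 4 ≡ 5. → (4, 5)
3P: (4, 5) + (2, 4). λ = (4 - 5)/(2 - 4) ≡ 6/5 mod 7. 5⁻¹ ≡ 3 (mod 7), so λ ≡ 4.
  x = λ² - 4 - 2 = 16 - 6 ≡ 3; y = λ·(4 - 3) - 5 ≡ 6. → (3, 6)
4P: (3, 6) + (2, 4). λ = (4 - 6)/(2 - 3) ≡ 5/6 mod 7. 6⁻¹ ≡ 6 (mod 7) since 6·6 = 36 ≡ 1, so λ ≡ 2.
  x = λ² - 3 - 2 = 4 - 5 ≡ 6; y = λ·(3 - 6) - 6 ≡ 2. → (6, 2)
5P: (6, 2) + (2, 4). λ = (4 - 2)/(2 - 6) ≡ 2/3 mod 7. 3⁻¹ ≡ 5 (mod 7) since 3·5 = 15 ≡ 1, so λ ≡ 3.
  x = λ² - 6 - 2 = 9 - 8 ≡ 1; y = λ·(6 - 1) - 2 ≡ 6. → (1, 6)
6P: (1, 6) + (2, 4). λ = (4 - 6)/(2 - 1) ≡ 5/1 mod 7. 1⁻¹ ≡ 1 (mod 7), so λ ≡ 5.
  x = λ² - 1 - 2 = 25 - 3 ≡ 1; y = λ·(1 - 1) - 6 ≡ 1. → (1, 1)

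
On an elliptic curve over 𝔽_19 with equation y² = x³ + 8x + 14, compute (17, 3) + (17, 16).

O

The two points share x = 17 and their y-coordinates satisfy 3 + 16 ≡ 0 (mod 19), so they are inverses. Their sum is ∞.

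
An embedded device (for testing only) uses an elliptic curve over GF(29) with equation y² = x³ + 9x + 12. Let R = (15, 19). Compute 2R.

(4, 5)

tangent at (15, 19): λ = (3·15² + 9)/(2·19) ≡ 17/9. 9⁻¹ ≡ 13 (mod 29), so λ ≡ 17·13 ≡ 18.
  x = λ² - 15 - 15 = 324 - 30 ≡ 4; y = λ·(15 - 4) - 19 ≡ 5. → (4, 5)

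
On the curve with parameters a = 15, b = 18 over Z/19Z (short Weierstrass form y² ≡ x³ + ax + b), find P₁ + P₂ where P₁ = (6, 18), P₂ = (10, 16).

(6, 18) + (10, 16). λ = (16 - 18)/(10 - 6) ≡ 17/4 mod 19. 4⁻¹ ≡ 5 (mod 19) since 4·5 = 20 ≡ 1, so λ ≡ 9.
  x = λ² - 6 - 10 = 81 - 16 ≡ 8; y = λ·(6 - 8) - 18 ≡ 2. → (8, 2)

(8, 2)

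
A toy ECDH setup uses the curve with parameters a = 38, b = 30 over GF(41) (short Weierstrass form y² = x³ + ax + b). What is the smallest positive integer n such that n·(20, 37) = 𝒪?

8

2P: tangent at (20, 37): λ = (3·20² + 38)/(2·37) ≡ 8/33. 33⁻¹ ≡ 5 (mod 41), so λ ≡ 8·5 ≡ 40.
  x = λ² - 20 - 20 = 1600 - 40 ≡ 2; y = λ·(20 - 2) - 37 ≡ 27. → (2, 27)
3P: (2, 27) + (20, 37). λ = (37 - 27)/(20 - 2) ≡ 10/18 mod 41. 18⁻¹ ≡ 16 (mod 41), so λ ≡ 37.
  x = λ² - 2 - 20 = 1369 - 22 ≡ 35; y = λ·(2 - 35) - 27 ≡ 23. → (35, 23)
4P: (35, 23) + (20, 37). λ = (37 - 23)/(20 - 35) ≡ 14/26 mod 41. 26⁻¹ ≡ 30 (mod 41), so λ ≡ 10.
  x = λ² - 35 - 20 = 100 - 55 ≡ 4; y = λ·(35 - 4) - 23 ≡ 0. → (4, 0)
5P: (4, 0) + (20, 37). λ = (37 - 0)/(20 - 4) ≡ 37/16 mod 41. 16⁻¹ ≡ 18 (mod 41), so λ ≡ 10.
  x = λ² - 4 - 20 = 100 - 24 ≡ 35; y = λ·(4 - 35) - 0 ≡ 18. → (35, 18)
6P: (35, 18) + (20, 37). λ = (37 - 18)/(20 - 35) ≡ 19/26 mod 41. 26⁻¹ ≡ 30 (mod 41), so λ ≡ 37.
  x = λ² - 35 - 20 = 1369 - 55 ≡ 2; y = λ·(35 - 2) - 18 ≡ 14. → (2, 14)
7P: (2, 14) + (20, 37). λ = (37 - 14)/(20 - 2) ≡ 23/18 mod 41. 18⁻¹ ≡ 16 (mod 41), so λ ≡ 40.
  x = λ² - 2 - 20 = 1600 - 22 ≡ 20; y = λ·(2 - 20) - 14 ≡ 4. → (20, 4)
8P: (20, 4) + (20, 37): same x and y₁ ≡ -y₂, so the sum is 𝒪.
8P = 𝒪, so the order is 8.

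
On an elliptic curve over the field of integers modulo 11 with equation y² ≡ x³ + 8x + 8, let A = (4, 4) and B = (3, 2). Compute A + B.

(8, 10)

(4, 4) + (3, 2). λ = (2 - 4)/(3 - 4) ≡ 9/10 mod 11. 10⁻¹ ≡ 10 (mod 11), so λ ≡ 2.
  x = λ² - 4 - 3 = 4 - 7 ≡ 8; y = λ·(4 - 8) - 4 ≡ 10. → (8, 10)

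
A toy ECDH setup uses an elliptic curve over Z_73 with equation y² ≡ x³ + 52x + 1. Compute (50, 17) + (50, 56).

The two points share x = 50 and their y-coordinates satisfy 17 + 56 ≡ 0 (mod 73), so they are inverses. Their sum is O.

O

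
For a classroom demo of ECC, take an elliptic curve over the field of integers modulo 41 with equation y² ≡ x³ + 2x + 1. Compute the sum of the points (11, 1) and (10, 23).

(12, 21)

(11, 1) + (10, 23). λ = (23 - 1)/(10 - 11) ≡ 22/40 mod 41. 40⁻¹ ≡ 40 (mod 41), so λ ≡ 19.
  x = λ² - 11 - 10 = 361 - 21 ≡ 12; y = λ·(11 - 12) - 1 ≡ 21. → (12, 21)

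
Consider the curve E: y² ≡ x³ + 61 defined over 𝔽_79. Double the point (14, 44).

tangent at (14, 44): λ = (3·14² + 0)/(2·44) ≡ 35/9. 9⁻¹ ≡ 44 (mod 79), so λ ≡ 35·44 ≡ 39.
  x = λ² - 14 - 14 = 1521 - 28 ≡ 71; y = λ·(14 - 71) - 44 ≡ 24. → (71, 24)

(71, 24)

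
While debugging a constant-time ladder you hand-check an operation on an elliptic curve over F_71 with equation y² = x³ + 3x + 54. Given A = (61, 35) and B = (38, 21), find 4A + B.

(0, 57)

First 4A:
Double-and-add on 4 = (100)₂. Start with A = (61, 35) for the leading 1-bit.
double: tangent at (61, 35): λ = (3·61² + 3)/(2·35) ≡ 19/70. 70⁻¹ ≡ 70 (mod 71), so λ ≡ 19·70 ≡ 52.
  x = λ² - 61 - 61 = 2704 - 122 ≡ 26; y = λ·(61 - 26) - 35 ≡ 10. → (26, 10)
double: tangent at (26, 10): λ = (3·26² + 3)/(2·10) ≡ 43/20. 20⁻¹ ≡ 32 (mod 71) since 20·32 = 640 ≡ 1, so λ ≡ 43·32 ≡ 27.
  x = λ² - 26 - 26 = 729 - 52 ≡ 38; y = λ·(26 - 38) - 10 ≡ 21. → (38, 21)
4A = (38, 21).
Finally 4A + B:
tangent at (38, 21): λ = (3·38² + 3)/(2·21) ≡ 4/42. 42⁻¹ ≡ 22 (mod 71) since 42·22 = 924 ≡ 1, so λ ≡ 4·22 ≡ 17.
  x = λ² - 38 - 38 = 289 - 76 ≡ 0; y = λ·(38 - 0) - 21 ≡ 57. → (0, 57)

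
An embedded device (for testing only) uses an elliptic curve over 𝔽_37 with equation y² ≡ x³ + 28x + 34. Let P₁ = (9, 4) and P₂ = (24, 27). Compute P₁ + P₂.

(9, 4) + (24, 27). λ = (27 - 4)/(24 - 9) ≡ 23/15 mod 37. 15⁻¹ ≡ 5 (mod 37), so λ ≡ 4.
  x = λ² - 9 - 24 = 16 - 33 ≡ 20; y = λ·(9 - 20) - 4 ≡ 26. → (20, 26)

(20, 26)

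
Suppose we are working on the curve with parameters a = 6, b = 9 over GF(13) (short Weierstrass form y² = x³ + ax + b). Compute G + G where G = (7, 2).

(2, 4)

tangent at (7, 2): λ = (3·7² + 6)/(2·2) ≡ 10/4. 4⁻¹ ≡ 10 (mod 13), so λ ≡ 10·10 ≡ 9.
  x = λ² - 7 - 7 = 81 - 14 ≡ 2; y = λ·(7 - 2) - 2 ≡ 4. → (2, 4)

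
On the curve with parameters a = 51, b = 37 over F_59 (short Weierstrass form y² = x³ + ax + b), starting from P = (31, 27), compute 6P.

Double-and-add on 6 = (110)₂. Start with P = (31, 27) for the leading 1-bit.
double: tangent at (31, 27): λ = (3·31² + 51)/(2·27) ≡ 43/54. 54⁻¹ ≡ 47 (mod 59), so λ ≡ 43·47 ≡ 15.
  x = λ² - 31 - 31 = 225 - 62 ≡ 45; y = λ·(31 - 45) - 27 ≡ 58. → (45, 58)
add P: (45, 58) + (31, 27). λ = (27 - 58)/(31 - 45) ≡ 28/45 mod 59. 45⁻¹ ≡ 21 (mod 59) since 45·21 = 945 ≡ 1, so λ ≡ 57.
  x = λ² - 45 - 31 = 3249 - 76 ≡ 46; y = λ·(45 - 46) - 58 ≡ 3. → (46, 3)
double: tangent at (46, 3): λ = (3·46² + 51)/(2·3) ≡ 27/6. 6⁻¹ ≡ 10 (mod 59) since 6·10 = 60 ≡ 1, so λ ≡ 27·10 ≡ 34.
  x = λ² - 46 - 46 = 1156 - 92 ≡ 2; y = λ·(46 - 2) - 3 ≡ 18. → (2, 18)

(2, 18)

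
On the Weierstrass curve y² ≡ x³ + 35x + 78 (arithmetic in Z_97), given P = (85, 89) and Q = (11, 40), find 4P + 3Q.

(32, 93)

First 4P:
Repeated addition: build up to 4P.
2P: tangent at (85, 89): λ = (3·85² + 35)/(2·89) ≡ 79/81. 81⁻¹ ≡ 6 (mod 97) since 81·6 = 486 ≡ 1, so λ ≡ 79·6 ≡ 86.
  x = λ² - 85 - 85 = 7396 - 170 ≡ 48; y = λ·(85 - 48) - 89 ≡ 86. → (48, 86)
3P: (48, 86) + (85, 89). λ = (89 - 86)/(85 - 48) ≡ 3/37 mod 97. 37⁻¹ ≡ 21 (mod 97) since 37·21 = 777 ≡ 1, so λ ≡ 63.
  x = λ² - 48 - 85 = 3969 - 133 ≡ 53; y = λ·(48 - 53) - 86 ≡ 84. → (53, 84)
4P: (53, 84) + (85, 89). λ = (89 - 84)/(85 - 53) ≡ 5/32 mod 97. 32⁻¹ ≡ 94 (mod 97), so λ ≡ 82.
  x = λ² - 53 - 85 = 6724 - 138 ≡ 87; y = λ·(53 - 87) - 84 ≡ 38. → (87, 38)
4P = (87, 38).
Next 3Q:
Repeated addition: build up to 3Q.
2Q: tangent at (11, 40): λ = (3·11² + 35)/(2·40) ≡ 10/80. 80⁻¹ ≡ 57 (mod 97) since 80·57 = 4560 ≡ 1, so λ ≡ 10·57 ≡ 85.
  x = λ² - 11 - 11 = 7225 - 22 ≡ 25; y = λ·(11 - 25) - 40 ≡ 31. → (25, 31)
3Q: (25, 31) + (11, 40). λ = (40 - 31)/(11 - 25) ≡ 9/83 mod 97. 83⁻¹ ≡ 90 (mod 97), so λ ≡ 34.
  x = λ² - 25 - 11 = 1156 - 36 ≡ 53; y = λ·(25 - 53) - 31 ≡ 84. → (53, 84)
3Q = (53, 84).
Finally 4P + 3Q:
(87, 38) + (53, 84). λ = (84 - 38)/(53 - 87) ≡ 46/63 mod 97. 63⁻¹ ≡ 77 (mod 97), so λ ≡ 50.
  x = λ² - 87 - 53 = 2500 - 140 ≡ 32; y = λ·(87 - 32) - 38 ≡ 93. → (32, 93)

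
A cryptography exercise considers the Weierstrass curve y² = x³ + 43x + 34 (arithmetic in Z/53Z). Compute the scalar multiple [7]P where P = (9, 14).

(47, 14)

Double-and-add on 7 = (111)₂. Start with P = (9, 14) for the leading 1-bit.
double: tangent at (9, 14): λ = (3·9² + 43)/(2·14) ≡ 21/28. 28⁻¹ ≡ 36 (mod 53), so λ ≡ 21·36 ≡ 14.
  x = λ² - 9 - 9 = 196 - 18 ≡ 19; y = λ·(9 - 19) - 14 ≡ 5. → (19, 5)
add P: (19, 5) + (9, 14). λ = (14 - 5)/(9 - 19) ≡ 9/43 mod 53. 43⁻¹ ≡ 37 (mod 53), so λ ≡ 15.
  x = λ² - 19 - 9 = 225 - 28 ≡ 38; y = λ·(19 - 38) - 5 ≡ 28. → (38, 28)
double: tangent at (38, 28): λ = (3·38² + 43)/(2·28) ≡ 29/3. 3⁻¹ ≡ 18 (mod 53), so λ ≡ 29·18 ≡ 45.
  x = λ² - 38 - 38 = 2025 - 76 ≡ 41; y = λ·(38 - 41) - 28 ≡ 49. → (41, 49)
add P: (41, 49) + (9, 14). λ = (14 - 49)/(9 - 41) ≡ 18/21 mod 53. 21⁻¹ ≡ 48 (mod 53), so λ ≡ 16.
  x = λ² - 41 - 9 = 256 - 50 ≡ 47; y = λ·(41 - 47) - 49 ≡ 14. → (47, 14)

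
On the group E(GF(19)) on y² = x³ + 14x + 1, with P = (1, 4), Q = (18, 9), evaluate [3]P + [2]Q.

First 3P:
Repeated addition: build up to 3P.
2P: tangent at (1, 4): λ = (3·1² + 14)/(2·4) ≡ 17/8. 8⁻¹ ≡ 12 (mod 19) since 8·12 = 96 ≡ 1, so λ ≡ 17·12 ≡ 14.
  x = λ² - 1 - 1 = 196 - 2 ≡ 4; y = λ·(1 - 4) - 4 ≡ 11. → (4, 11)
3P: (4, 11) + (1, 4). λ = (4 - 11)/(1 - 4) ≡ 12/16 mod 19. 16⁻¹ ≡ 6 (mod 19), so λ ≡ 15.
  x = λ² - 4 - 1 = 225 - 5 ≡ 11; y = λ·(4 - 11) - 11 ≡ 17. → (11, 17)
3P = (11, 17).
Next 2Q:
Repeated addition: build up to 2Q.
2Q: tangent at (18, 9): λ = (3·18² + 14)/(2·9) ≡ 17/18. 18⁻¹ ≡ 18 (mod 19), so λ ≡ 17·18 ≡ 2.
  x = λ² - 18 - 18 = 4 - 36 ≡ 6; y = λ·(18 - 6) - 9 ≡ 15. → (6, 15)
2Q = (6, 15).
Finally 3P + 2Q:
(11, 17) + (6, 15). λ = (15 - 17)/(6 - 11) ≡ 17/14 mod 19. 14⁻¹ ≡ 15 (mod 19), so λ ≡ 8.
  x = λ² - 11 - 6 = 64 - 17 ≡ 9; y = λ·(11 - 9) - 17 ≡ 18. → (9, 18)

(9, 18)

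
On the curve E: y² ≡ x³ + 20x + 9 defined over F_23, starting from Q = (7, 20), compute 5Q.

(6, 0)

Repeated addition: build up to 5Q.
2Q: tangent at (7, 20): λ = (3·7² + 20)/(2·20) ≡ 6/17. 17⁻¹ ≡ 19 (mod 23) since 17·19 = 323 ≡ 1, so λ ≡ 6·19 ≡ 22.
  x = λ² - 7 - 7 = 484 - 14 ≡ 10; y = λ·(7 - 10) - 20 ≡ 6. → (10, 6)
3Q: (10, 6) + (7, 20). λ = (20 - 6)/(7 - 10) ≡ 14/20 mod 23. 20⁻¹ ≡ 15 (mod 23), so λ ≡ 3.
  x = λ² - 10 - 7 = 9 - 17 ≡ 15; y = λ·(10 - 15) - 6 ≡ 2. → (15, 2)
4Q: (15, 2) + (7, 20). λ = (20 - 2)/(7 - 15) ≡ 18/15 mod 23. 15⁻¹ ≡ 20 (mod 23) since 15·20 = 300 ≡ 1, so λ ≡ 15.
  x = λ² - 15 - 7 = 225 - 22 ≡ 19; y = λ·(15 - 19) - 2 ≡ 7. → (19, 7)
5Q: (19, 7) + (7, 20). λ = (20 - 7)/(7 - 19) ≡ 13/11 mod 23. 11⁻¹ ≡ 21 (mod 23), so λ ≡ 20.
  x = λ² - 19 - 7 = 400 - 26 ≡ 6; y = λ·(19 - 6) - 7 ≡ 0. → (6, 0)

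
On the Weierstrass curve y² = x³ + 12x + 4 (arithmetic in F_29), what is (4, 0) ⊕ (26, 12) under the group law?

(4, 0) + (26, 12). λ = (12 - 0)/(26 - 4) ≡ 12/22 mod 29. 22⁻¹ ≡ 4 (mod 29) since 22·4 = 88 ≡ 1, so λ ≡ 19.
  x = λ² - 4 - 26 = 361 - 30 ≡ 12; y = λ·(4 - 12) - 0 ≡ 22. → (12, 22)

(12, 22)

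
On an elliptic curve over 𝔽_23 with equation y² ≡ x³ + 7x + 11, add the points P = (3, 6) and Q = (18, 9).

(14, 1)

(3, 6) + (18, 9). λ = (9 - 6)/(18 - 3) ≡ 3/15 mod 23. 15⁻¹ ≡ 20 (mod 23), so λ ≡ 14.
  x = λ² - 3 - 18 = 196 - 21 ≡ 14; y = λ·(3 - 14) - 6 ≡ 1. → (14, 1)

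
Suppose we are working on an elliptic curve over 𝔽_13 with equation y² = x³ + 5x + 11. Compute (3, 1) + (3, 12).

O

The two points share x = 3 and their y-coordinates satisfy 1 + 12 ≡ 0 (mod 13), so they are inverses. Their sum is the point at infinity.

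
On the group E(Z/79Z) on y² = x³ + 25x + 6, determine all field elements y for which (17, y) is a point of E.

29, 50

x³ + 25x + 6 = 5344 ≡ 51 (mod 79).
Square roots of 51 mod 79: 29 and 50 (since 29² = 841 ≡ 51).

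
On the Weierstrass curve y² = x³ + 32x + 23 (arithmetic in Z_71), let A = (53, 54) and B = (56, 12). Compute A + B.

(16, 67)

(53, 54) + (56, 12). λ = (12 - 54)/(56 - 53) ≡ 29/3 mod 71. 3⁻¹ ≡ 24 (mod 71), so λ ≡ 57.
  x = λ² - 53 - 56 = 3249 - 109 ≡ 16; y = λ·(53 - 16) - 54 ≡ 67. → (16, 67)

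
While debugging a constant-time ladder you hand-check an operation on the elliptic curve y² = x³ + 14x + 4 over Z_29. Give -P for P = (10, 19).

(10, 10)

-(10, 19) = (10, -19 mod 29) = (10, 10).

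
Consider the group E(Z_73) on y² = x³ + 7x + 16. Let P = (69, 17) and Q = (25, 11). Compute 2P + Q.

First 2P:
Repeated addition: build up to 2P.
2P: tangent at (69, 17): λ = (3·69² + 7)/(2·17) ≡ 55/34. 34⁻¹ ≡ 58 (mod 73), so λ ≡ 55·58 ≡ 51.
  x = λ² - 69 - 69 = 2601 - 138 ≡ 54; y = λ·(69 - 54) - 17 ≡ 18. → (54, 18)
2P = (54, 18).
Finally 2P + Q:
(54, 18) + (25, 11). λ = (11 - 18)/(25 - 54) ≡ 66/44 mod 73. 44⁻¹ ≡ 5 (mod 73) since 44·5 = 220 ≡ 1, so λ ≡ 38.
  x = λ² - 54 - 25 = 1444 - 79 ≡ 51; y = λ·(54 - 51) - 18 ≡ 23. → (51, 23)

(51, 23)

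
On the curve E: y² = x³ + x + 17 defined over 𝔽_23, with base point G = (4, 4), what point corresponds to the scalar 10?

Double-and-add on 10 = (1010)₂. Start with G = (4, 4) for the leading 1-bit.
double: tangent at (4, 4): λ = (3·4² + 1)/(2·4) ≡ 3/8. 8⁻¹ ≡ 3 (mod 23) since 8·3 = 24 ≡ 1, so λ ≡ 3·3 ≡ 9.
  x = λ² - 4 - 4 = 81 - 8 ≡ 4; y = λ·(4 - 4) - 4 ≡ 19. → (4, 19)
double: tangent at (4, 19): λ = (3·4² + 1)/(2·19) ≡ 3/15. 15⁻¹ ≡ 20 (mod 23) since 15·20 = 300 ≡ 1, so λ ≡ 3·20 ≡ 14.
  x = λ² - 4 - 4 = 196 - 8 ≡ 4; y = λ·(4 - 4) - 19 ≡ 4. → (4, 4)
add G: tangent at (4, 4): λ = (3·4² + 1)/(2·4) ≡ 3/8. 8⁻¹ ≡ 3 (mod 23) since 8·3 = 24 ≡ 1, so λ ≡ 3·3 ≡ 9.
  x = λ² - 4 - 4 = 81 - 8 ≡ 4; y = λ·(4 - 4) - 4 ≡ 19. → (4, 19)
double: tangent at (4, 19): λ = (3·4² + 1)/(2·19) ≡ 3/15. 15⁻¹ ≡ 20 (mod 23) since 15·20 = 300 ≡ 1, so λ ≡ 3·20 ≡ 14.
  x = λ² - 4 - 4 = 196 - 8 ≡ 4; y = λ·(4 - 4) - 19 ≡ 4. → (4, 4)

(4, 4)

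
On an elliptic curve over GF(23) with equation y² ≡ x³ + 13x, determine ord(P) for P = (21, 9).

2P: tangent at (21, 9): λ = (3·21² + 13)/(2·9) ≡ 2/18. 18⁻¹ ≡ 9 (mod 23), so λ ≡ 2·9 ≡ 18.
  x = λ² - 21 - 21 = 324 - 42 ≡ 6; y = λ·(21 - 6) - 9 ≡ 8. → (6, 8)
3P: (6, 8) + (21, 9). λ = (9 - 8)/(21 - 6) ≡ 1/15 mod 23. 15⁻¹ ≡ 20 (mod 23) since 15·20 = 300 ≡ 1, so λ ≡ 20.
  x = λ² - 6 - 21 = 400 - 27 ≡ 5; y = λ·(6 - 5) - 8 ≡ 12. → (5, 12)
4P: (5, 12) + (21, 9). λ = (9 - 12)/(21 - 5) ≡ 20/16 mod 23. 16⁻¹ ≡ 13 (mod 23) since 16·13 = 208 ≡ 1, so λ ≡ 7.
  x = λ² - 5 - 21 = 49 - 26 ≡ 0; y = λ·(5 - 0) - 12 ≡ 0. → (0, 0)
5P: (0, 0) + (21, 9). λ = (9 - 0)/(21 - 0) ≡ 9/21 mod 23. 21⁻¹ ≡ 11 (mod 23), so λ ≡ 7.
  x = λ² - 0 - 21 = 49 - 21 ≡ 5; y = λ·(0 - 5) - 0 ≡ 11. → (5, 11)
6P: (5, 11) + (21, 9). λ = (9 - 11)/(21 - 5) ≡ 21/16 mod 23. 16⁻¹ ≡ 13 (mod 23), so λ ≡ 20.
  x = λ² - 5 - 21 = 400 - 26 ≡ 6; y = λ·(5 - 6) - 11 ≡ 15. → (6, 15)
7P: (6, 15) + (21, 9). λ = (9 - 15)/(21 - 6) ≡ 17/15 mod 23. 15⁻¹ ≡ 20 (mod 23) since 15·20 = 300 ≡ 1, so λ ≡ 18.
  x = λ² - 6 - 21 = 324 - 27 ≡ 21; y = λ·(6 - 21) - 15 ≡ 14. → (21, 14)
8P: (21, 14) + (21, 9): same x and y₁ ≡ -y₂, so the sum is ∞.
8P = ∞, so the order is 8.

8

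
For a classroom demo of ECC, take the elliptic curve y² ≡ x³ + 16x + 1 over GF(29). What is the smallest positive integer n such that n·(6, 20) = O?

5

2P: tangent at (6, 20): λ = (3·6² + 16)/(2·20) ≡ 8/11. 11⁻¹ ≡ 8 (mod 29) since 11·8 = 88 ≡ 1, so λ ≡ 8·8 ≡ 6.
  x = λ² - 6 - 6 = 36 - 12 ≡ 24; y = λ·(6 - 24) - 20 ≡ 17. → (24, 17)
3P: (24, 17) + (6, 20). λ = (20 - 17)/(6 - 24) ≡ 3/11 mod 29. 11⁻¹ ≡ 8 (mod 29), so λ ≡ 24.
  x = λ² - 24 - 6 = 576 - 30 ≡ 24; y = λ·(24 - 24) - 17 ≡ 12. → (24, 12)
4P: (24, 12) + (6, 20). λ = (20 - 12)/(6 - 24) ≡ 8/11 mod 29. 11⁻¹ ≡ 8 (mod 29), so λ ≡ 6.
  x = λ² - 24 - 6 = 36 - 30 ≡ 6; y = λ·(24 - 6) - 12 ≡ 9. → (6, 9)
5P: (6, 9) + (6, 20): same x and y₁ ≡ -y₂, so the sum is O.
5P = O, so the order is 5.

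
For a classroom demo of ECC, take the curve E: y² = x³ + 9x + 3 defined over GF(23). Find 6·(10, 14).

(22, 19)

Write P = (10, 14).
Double-and-add on 6 = (110)₂. Start with P = (10, 14) for the leading 1-bit.
double: tangent at (10, 14): λ = (3·10² + 9)/(2·14) ≡ 10/5. 5⁻¹ ≡ 14 (mod 23), so λ ≡ 10·14 ≡ 2.
  x = λ² - 10 - 10 = 4 - 20 ≡ 7; y = λ·(10 - 7) - 14 ≡ 15. → (7, 15)
add P: (7, 15) + (10, 14). λ = (14 - 15)/(10 - 7) ≡ 22/3 mod 23. 3⁻¹ ≡ 8 (mod 23) since 3·8 = 24 ≡ 1, so λ ≡ 15.
  x = λ² - 7 - 10 = 225 - 17 ≡ 1; y = λ·(7 - 1) - 15 ≡ 6. → (1, 6)
double: tangent at (1, 6): λ = (3·1² + 9)/(2·6) ≡ 12/12. 12⁻¹ ≡ 2 (mod 23) since 12·2 = 24 ≡ 1, so λ ≡ 12·2 ≡ 1.
  x = λ² - 1 - 1 = 1 - 2 ≡ 22; y = λ·(1 - 22) - 6 ≡ 19. → (22, 19)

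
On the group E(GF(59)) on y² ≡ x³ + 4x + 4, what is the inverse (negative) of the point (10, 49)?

(10, 10)

-(10, 49) = (10, -49 mod 59) = (10, 10).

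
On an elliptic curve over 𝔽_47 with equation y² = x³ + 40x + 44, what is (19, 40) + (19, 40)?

tangent at (19, 40): λ = (3·19² + 40)/(2·40) ≡ 42/33. 33⁻¹ ≡ 10 (mod 47), so λ ≡ 42·10 ≡ 44.
  x = λ² - 19 - 19 = 1936 - 38 ≡ 18; y = λ·(19 - 18) - 40 ≡ 4. → (18, 4)

(18, 4)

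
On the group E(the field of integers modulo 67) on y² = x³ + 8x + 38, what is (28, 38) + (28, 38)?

(51, 13)

tangent at (28, 38): λ = (3·28² + 8)/(2·38) ≡ 15/9. 9⁻¹ ≡ 15 (mod 67), so λ ≡ 15·15 ≡ 24.
  x = λ² - 28 - 28 = 576 - 56 ≡ 51; y = λ·(28 - 51) - 38 ≡ 13. → (51, 13)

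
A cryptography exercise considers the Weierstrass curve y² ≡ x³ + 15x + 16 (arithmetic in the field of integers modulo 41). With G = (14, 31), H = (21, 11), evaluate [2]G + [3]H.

First 2G:
Repeated addition: build up to 2G.
2G: tangent at (14, 31): λ = (3·14² + 15)/(2·31) ≡ 29/21. 21⁻¹ ≡ 2 (mod 41) since 21·2 = 42 ≡ 1, so λ ≡ 29·2 ≡ 17.
  x = λ² - 14 - 14 = 289 - 28 ≡ 15; y = λ·(14 - 15) - 31 ≡ 34. → (15, 34)
2G = (15, 34).
Next 3H:
Repeated addition: build up to 3H.
2H: tangent at (21, 11): λ = (3·21² + 15)/(2·11) ≡ 26/22. 22⁻¹ ≡ 28 (mod 41) since 22·28 = 616 ≡ 1, so λ ≡ 26·28 ≡ 31.
  x = λ² - 21 - 21 = 961 - 42 ≡ 17; y = λ·(21 - 17) - 11 ≡ 31. → (17, 31)
3H: (17, 31) + (21, 11). λ = (11 - 31)/(21 - 17) ≡ 21/4 mod 41. 4⁻¹ ≡ 31 (mod 41), so λ ≡ 36.
  x = λ² - 17 - 21 = 1296 - 38 ≡ 28; y = λ·(17 - 28) - 31 ≡ 24. → (28, 24)
3H = (28, 24).
Finally 2G + 3H:
(15, 34) + (28, 24). λ = (24 - 34)/(28 - 15) ≡ 31/13 mod 41. 13⁻¹ ≡ 19 (mod 41) since 13·19 = 247 ≡ 1, so λ ≡ 15.
  x = λ² - 15 - 28 = 225 - 43 ≡ 18; y = λ·(15 - 18) - 34 ≡ 3. → (18, 3)

(18, 3)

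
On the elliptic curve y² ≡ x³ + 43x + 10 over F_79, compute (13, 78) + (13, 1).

The two points share x = 13 and their y-coordinates satisfy 78 + 1 ≡ 0 (mod 79), so they are inverses. Their sum is the point at infinity.

O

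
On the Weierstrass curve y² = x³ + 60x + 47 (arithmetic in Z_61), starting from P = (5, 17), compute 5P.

(15, 28)

Repeated addition: build up to 5P.
2P: tangent at (5, 17): λ = (3·5² + 60)/(2·17) ≡ 13/34. 34⁻¹ ≡ 9 (mod 61), so λ ≡ 13·9 ≡ 56.
  x = λ² - 5 - 5 = 3136 - 10 ≡ 15; y = λ·(5 - 15) - 17 ≡ 33. → (15, 33)
3P: (15, 33) + (5, 17). λ = (17 - 33)/(5 - 15) ≡ 45/51 mod 61. 51⁻¹ ≡ 6 (mod 61), so λ ≡ 26.
  x = λ² - 15 - 5 = 676 - 20 ≡ 46; y = λ·(15 - 46) - 33 ≡ 15. → (46, 15)
4P: (46, 15) + (5, 17). λ = (17 - 15)/(5 - 46) ≡ 2/20 mod 61. 20⁻¹ ≡ 58 (mod 61), so λ ≡ 55.
  x = λ² - 46 - 5 = 3025 - 51 ≡ 46; y = λ·(46 - 46) - 15 ≡ 46. → (46, 46)
5P: (46, 46) + (5, 17). λ = (17 - 46)/(5 - 46) ≡ 32/20 mod 61. 20⁻¹ ≡ 58 (mod 61), so λ ≡ 26.
  x = λ² - 46 - 5 = 676 - 51 ≡ 15; y = λ·(46 - 15) - 46 ≡ 28. → (15, 28)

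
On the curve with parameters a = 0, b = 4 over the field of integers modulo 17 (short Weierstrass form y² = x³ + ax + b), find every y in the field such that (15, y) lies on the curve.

8, 9

x³ + 0x + 4 = 3379 ≡ 13 (mod 17).
Square roots of 13 mod 17: 8 and 9 (since 8² = 64 ≡ 13).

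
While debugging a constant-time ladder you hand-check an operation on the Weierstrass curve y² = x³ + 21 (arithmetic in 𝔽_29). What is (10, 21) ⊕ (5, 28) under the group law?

(9, 24)

(10, 21) + (5, 28). λ = (28 - 21)/(5 - 10) ≡ 7/24 mod 29. 24⁻¹ ≡ 23 (mod 29), so λ ≡ 16.
  x = λ² - 10 - 5 = 256 - 15 ≡ 9; y = λ·(10 - 9) - 21 ≡ 24. → (9, 24)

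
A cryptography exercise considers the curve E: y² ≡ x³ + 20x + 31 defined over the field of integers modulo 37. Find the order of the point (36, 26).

11

2P: tangent at (36, 26): λ = (3·36² + 20)/(2·26) ≡ 23/15. 15⁻¹ ≡ 5 (mod 37) since 15·5 = 75 ≡ 1, so λ ≡ 23·5 ≡ 4.
  x = λ² - 36 - 36 = 16 - 72 ≡ 18; y = λ·(36 - 18) - 26 ≡ 9. → (18, 9)
3P: (18, 9) + (36, 26). λ = (26 - 9)/(36 - 18) ≡ 17/18 mod 37. 18⁻¹ ≡ 35 (mod 37), so λ ≡ 3.
  x = λ² - 18 - 36 = 9 - 54 ≡ 29; y = λ·(18 - 29) - 9 ≡ 32. → (29, 32)
4P: (29, 32) + (36, 26). λ = (26 - 32)/(36 - 29) ≡ 31/7 mod 37. 7⁻¹ ≡ 16 (mod 37), so λ ≡ 15.
  x = λ² - 29 - 36 = 225 - 65 ≡ 12; y = λ·(29 - 12) - 32 ≡ 1. → (12, 1)
5P: (12, 1) + (36, 26). λ = (26 - 1)/(36 - 12) ≡ 25/24 mod 37. 24⁻¹ ≡ 17 (mod 37) since 24·17 = 408 ≡ 1, so λ ≡ 18.
  x = λ² - 12 - 36 = 324 - 48 ≡ 17; y = λ·(12 - 17) - 1 ≡ 20. → (17, 20)
6P: (17, 20) + (36, 26). λ = (26 - 20)/(36 - 17) ≡ 6/19 mod 37. 19⁻¹ ≡ 2 (mod 37) since 19·2 = 38 ≡ 1, so λ ≡ 12.
  x = λ² - 17 - 36 = 144 - 53 ≡ 17; y = λ·(17 - 17) - 20 ≡ 17. → (17, 17)
7P: (17, 17) + (36, 26). λ = (26 - 17)/(36 - 17) ≡ 9/19 mod 37. 19⁻¹ ≡ 2 (mod 37), so λ ≡ 18.
  x = λ² - 17 - 36 = 324 - 53 ≡ 12; y = λ·(17 - 12) - 17 ≡ 36. → (12, 36)
8P: (12, 36) + (36, 26). λ = (26 - 36)/(36 - 12) ≡ 27/24 mod 37. 24⁻¹ ≡ 17 (mod 37) since 24·17 = 408 ≡ 1, so λ ≡ 15.
  x = λ² - 12 - 36 = 225 - 48 ≡ 29; y = λ·(12 - 29) - 36 ≡ 5. → (29, 5)
9P: (29, 5) + (36, 26). λ = (26 - 5)/(36 - 29) ≡ 21/7 mod 37. 7⁻¹ ≡ 16 (mod 37) since 7·16 = 112 ≡ 1, so λ ≡ 3.
  x = λ² - 29 - 36 = 9 - 65 ≡ 18; y = λ·(29 - 18) - 5 ≡ 28. → (18, 28)
10P: (18, 28) + (36, 26). λ = (26 - 28)/(36 - 18) ≡ 35/18 mod 37. 18⁻¹ ≡ 35 (mod 37), so λ ≡ 4.
  x = λ² - 18 - 36 = 16 - 54 ≡ 36; y = λ·(18 - 36) - 28 ≡ 11. → (36, 11)
11P: (36, 11) + (36, 26): same x and y₁ ≡ -y₂, so the sum is 𝒪.
11P = 𝒪, so the order is 11.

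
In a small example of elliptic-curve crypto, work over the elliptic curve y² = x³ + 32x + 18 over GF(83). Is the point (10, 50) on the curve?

y² = 50² ≡ 10; x³ + 32x + 18 = 1338 ≡ 10 (mod 83). 10 = 10.

yes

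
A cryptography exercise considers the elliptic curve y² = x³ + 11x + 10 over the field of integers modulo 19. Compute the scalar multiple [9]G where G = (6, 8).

Repeated addition: build up to 9G.
2G: tangent at (6, 8): λ = (3·6² + 11)/(2·8) ≡ 5/16. 16⁻¹ ≡ 6 (mod 19), so λ ≡ 5·6 ≡ 11.
  x = λ² - 6 - 6 = 121 - 12 ≡ 14; y = λ·(6 - 14) - 8 ≡ 18. → (14, 18)
3G: (14, 18) + (6, 8). λ = (8 - 18)/(6 - 14) ≡ 9/11 mod 19. 11⁻¹ ≡ 7 (mod 19), so λ ≡ 6.
  x = λ² - 14 - 6 = 36 - 20 ≡ 16; y = λ·(14 - 16) - 18 ≡ 8. → (16, 8)
4G: (16, 8) + (6, 8). λ = (8 - 8)/(6 - 16) ≡ 0/9 mod 19. 9⁻¹ ≡ 17 (mod 19) since 9·17 = 153 ≡ 1, so λ ≡ 0.
  x = λ² - 16 - 6 = 0 - 22 ≡ 16; y = λ·(16 - 16) - 8 ≡ 11. → (16, 11)
5G: (16, 11) + (6, 8). λ = (8 - 11)/(6 - 16) ≡ 16/9 mod 19. 9⁻¹ ≡ 17 (mod 19), so λ ≡ 6.
  x = λ² - 16 - 6 = 36 - 22 ≡ 14; y = λ·(16 - 14) - 11 ≡ 1. → (14, 1)
6G: (14, 1) + (6, 8). λ = (8 - 1)/(6 - 14) ≡ 7/11 mod 19. 11⁻¹ ≡ 7 (mod 19), so λ ≡ 11.
  x = λ² - 14 - 6 = 121 - 20 ≡ 6; y = λ·(14 - 6) - 1 ≡ 11. → (6, 11)
7G: (6, 11) + (6, 8): same x and y₁ ≡ -y₂, so the sum is ∞.
8G: ∞ + (6, 8) = (6, 8) (identity).
9G: tangent at (6, 8): λ = (3·6² + 11)/(2·8) ≡ 5/16. 16⁻¹ ≡ 6 (mod 19) since 16·6 = 96 ≡ 1, so λ ≡ 5·6 ≡ 11.
  x = λ² - 6 - 6 = 121 - 12 ≡ 14; y = λ·(6 - 14) - 8 ≡ 18. → (14, 18)

(14, 18)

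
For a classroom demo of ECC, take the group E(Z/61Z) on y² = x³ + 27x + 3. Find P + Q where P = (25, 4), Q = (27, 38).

(54, 52)

(25, 4) + (27, 38). λ = (38 - 4)/(27 - 25) ≡ 34/2 mod 61. 2⁻¹ ≡ 31 (mod 61) since 2·31 = 62 ≡ 1, so λ ≡ 17.
  x = λ² - 25 - 27 = 289 - 52 ≡ 54; y = λ·(25 - 54) - 4 ≡ 52. → (54, 52)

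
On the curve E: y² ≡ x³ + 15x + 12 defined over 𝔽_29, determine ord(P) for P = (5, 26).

2P: tangent at (5, 26): λ = (3·5² + 15)/(2·26) ≡ 3/23. 23⁻¹ ≡ 24 (mod 29), so λ ≡ 3·24 ≡ 14.
  x = λ² - 5 - 5 = 196 - 10 ≡ 12; y = λ·(5 - 12) - 26 ≡ 21. → (12, 21)
3P: (12, 21) + (5, 26). λ = (26 - 21)/(5 - 12) ≡ 5/22 mod 29. 22⁻¹ ≡ 4 (mod 29) since 22·4 = 88 ≡ 1, so λ ≡ 20.
  x = λ² - 12 - 5 = 400 - 17 ≡ 6; y = λ·(12 - 6) - 21 ≡ 12. → (6, 12)
4P: (6, 12) + (5, 26). λ = (26 - 12)/(5 - 6) ≡ 14/28 mod 29. 28⁻¹ ≡ 28 (mod 29) since 28·28 = 784 ≡ 1, so λ ≡ 15.
  x = λ² - 6 - 5 = 225 - 11 ≡ 11; y = λ·(6 - 11) - 12 ≡ 0. → (11, 0)
5P: (11, 0) + (5, 26). λ = (26 - 0)/(5 - 11) ≡ 26/23 mod 29. 23⁻¹ ≡ 24 (mod 29) since 23·24 = 552 ≡ 1, so λ ≡ 15.
  x = λ² - 11 - 5 = 225 - 16 ≡ 6; y = λ·(11 - 6) - 0 ≡ 17. → (6, 17)
6P: (6, 17) + (5, 26). λ = (26 - 17)/(5 - 6) ≡ 9/28 mod 29. 28⁻¹ ≡ 28 (mod 29), so λ ≡ 20.
  x = λ² - 6 - 5 = 400 - 11 ≡ 12; y = λ·(6 - 12) - 17 ≡ 8. → (12, 8)
7P: (12, 8) + (5, 26). λ = (26 - 8)/(5 - 12) ≡ 18/22 mod 29. 22⁻¹ ≡ 4 (mod 29), so λ ≡ 14.
  x = λ² - 12 - 5 = 196 - 17 ≡ 5; y = λ·(12 - 5) - 8 ≡ 3. → (5, 3)
8P: (5, 3) + (5, 26): same x and y₁ ≡ -y₂, so the sum is the point at infinity.
8P = the point at infinity, so the order is 8.

8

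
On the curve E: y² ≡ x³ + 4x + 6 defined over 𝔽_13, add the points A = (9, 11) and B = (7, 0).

(9, 11) + (7, 0). λ = (0 - 11)/(7 - 9) ≡ 2/11 mod 13. 11⁻¹ ≡ 6 (mod 13), so λ ≡ 12.
  x = λ² - 9 - 7 = 144 - 16 ≡ 11; y = λ·(9 - 11) - 11 ≡ 4. → (11, 4)

(11, 4)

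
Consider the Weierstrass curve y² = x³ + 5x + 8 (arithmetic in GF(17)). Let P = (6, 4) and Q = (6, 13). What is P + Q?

The two points share x = 6 and their y-coordinates satisfy 4 + 13 ≡ 0 (mod 17), so they are inverses. Their sum is O.

O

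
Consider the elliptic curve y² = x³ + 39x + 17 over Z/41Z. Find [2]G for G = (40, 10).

(6, 4)

tangent at (40, 10): λ = (3·40² + 39)/(2·10) ≡ 1/20. 20⁻¹ ≡ 39 (mod 41), so λ ≡ 1·39 ≡ 39.
  x = λ² - 40 - 40 = 1521 - 80 ≡ 6; y = λ·(40 - 6) - 10 ≡ 4. → (6, 4)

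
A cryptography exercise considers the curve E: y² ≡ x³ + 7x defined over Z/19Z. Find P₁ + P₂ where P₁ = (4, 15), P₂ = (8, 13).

(12, 8)

(4, 15) + (8, 13). λ = (13 - 15)/(8 - 4) ≡ 17/4 mod 19. 4⁻¹ ≡ 5 (mod 19) since 4·5 = 20 ≡ 1, so λ ≡ 9.
  x = λ² - 4 - 8 = 81 - 12 ≡ 12; y = λ·(4 - 12) - 15 ≡ 8. → (12, 8)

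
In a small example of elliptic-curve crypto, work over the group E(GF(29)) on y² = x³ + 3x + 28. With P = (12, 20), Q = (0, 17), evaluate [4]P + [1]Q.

(11, 0)

First 4P:
Repeated addition: build up to 4P.
2P: tangent at (12, 20): λ = (3·12² + 3)/(2·20) ≡ 0/11. 11⁻¹ ≡ 8 (mod 29), so λ ≡ 0·8 ≡ 0.
  x = λ² - 12 - 12 = 0 - 24 ≡ 5; y = λ·(12 - 5) - 20 ≡ 9. → (5, 9)
3P: (5, 9) + (12, 20). λ = (20 - 9)/(12 - 5) ≡ 11/7 mod 29. 7⁻¹ ≡ 25 (mod 29) since 7·25 = 175 ≡ 1, so λ ≡ 14.
  x = λ² - 5 - 12 = 196 - 17 ≡ 5; y = λ·(5 - 5) - 9 ≡ 20. → (5, 20)
4P: (5, 20) + (12, 20). λ = (20 - 20)/(12 - 5) ≡ 0/7 mod 29. 7⁻¹ ≡ 25 (mod 29) since 7·25 = 175 ≡ 1, so λ ≡ 0.
  x = λ² - 5 - 12 = 0 - 17 ≡ 12; y = λ·(5 - 12) - 20 ≡ 9. → (12, 9)
4P = (12, 9).
Finally 4P + Q:
(12, 9) + (0, 17). λ = (17 - 9)/(0 - 12) ≡ 8/17 mod 29. 17⁻¹ ≡ 12 (mod 29), so λ ≡ 9.
  x = λ² - 12 - 0 = 81 - 12 ≡ 11; y = λ·(12 - 11) - 9 ≡ 0. → (11, 0)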